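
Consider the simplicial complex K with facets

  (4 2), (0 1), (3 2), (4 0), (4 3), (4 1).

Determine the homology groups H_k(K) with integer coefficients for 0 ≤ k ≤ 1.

K has 5 vertices, 6 edges.
rank ∂_0 = 0, rank ∂_1 = 4 ⇒ b_0 = 5 − 0 − 4 = 1; all invariant factors of ∂_1 are 1 so no torsion. So H_0 ≅ Z.
rank ∂_1 = 4, rank ∂_2 = 0 ⇒ b_1 = 6 − 4 − 0 = 2. So H_1 ≅ Z^2.

H_0 ≅ Z,  H_1 ≅ Z^2.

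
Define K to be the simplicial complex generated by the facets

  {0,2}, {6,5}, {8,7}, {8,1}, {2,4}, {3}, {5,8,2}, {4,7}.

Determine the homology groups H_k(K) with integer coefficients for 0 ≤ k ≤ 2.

K has 9 vertices, 9 edges, 1 triangle.
rank ∂_0 = 0, rank ∂_1 = 7 ⇒ b_0 = 9 − 0 − 7 = 2; all invariant factors of ∂_1 are 1 so no torsion. So H_0 = Z^2.
rank ∂_1 = 7, rank ∂_2 = 1 ⇒ b_1 = 9 − 7 − 1 = 1; all invariant factors of ∂_2 are 1 so no torsion. So H_1 = Z.
rank ∂_2 = 1, rank ∂_3 = 0 ⇒ b_2 = 1 − 1 − 0 = 0. So H_2 = 0.

H_0 = Z^2,  H_1 = Z,  H_2 = 0.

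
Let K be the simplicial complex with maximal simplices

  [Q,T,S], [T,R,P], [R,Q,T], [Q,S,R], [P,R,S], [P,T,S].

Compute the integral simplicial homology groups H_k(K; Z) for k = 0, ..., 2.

We work with the vertex ordering P < Q < R < S < T. The simplices of K, each written with vertices in increasing order, are:

  0-simplices (5): P, Q, R, S, T
  1-simplices (9): PR, PS, PT, QR, QS, QT, RS, RT, ST
  2-simplices (6): PRS, PRT, PST, QRS, QRT, QST

giving chain groups C_0 ≅ Z^5, C_1 ≅ Z^9, C_2 ≅ Z^6.

∂_1: C_1 → C_0 maps an edge to its endpoints' difference, ∂[p,q] = q − p. For instance
  ∂ST = T − S.
As a 5×9 matrix over Z this has rank 4, with invariant factors (1,1,1,1).

The boundary map ∂_2: C_2 → C_1 acts by ∂[p,q,r] = [q,r] − [p,r] + [p,q]. For instance
  ∂PRT = RT − PT + PR,
  ∂QST = ST − QT + QS.
The resulting 9×6 matrix has rank 5, and its Smith normal form has invariant factors (1,1,1,1,1).

Now H_k = ker ∂_k / im ∂_{k+1}, so:

  H_0: rank C_0 − rank ∂_1 = 5 − 4 = 1, and the invariant factors of ∂_1 are all 1, so H_0 ≅ Z.
  H_1: rank ker ∂_1 − rank ∂_2 = (9 − 4) − 5 = 0, and the invariant factors of ∂_2 are all 1, so H_1 ≅ 0.
  H_2: rank ker ∂_2 − rank ∂_3 = (6 − 5) − 0 = 1, and there is no ∂_3, so H_2 ≅ Z.

As a check, the Euler characteristic is 5 − 9 + 6 = 2, which agrees with 1 − 0 + 1 = 2.

H_0 ≅ Z,  H_1 = 0,  H_2 ≅ Z.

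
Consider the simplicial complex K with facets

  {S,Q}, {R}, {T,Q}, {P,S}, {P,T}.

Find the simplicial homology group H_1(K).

H_1 = Z.

K has 5 vertices, 4 edges.
rank ∂_1 = 3, rank ∂_2 = 0 ⇒ b_1 = 4 − 3 − 0 = 1. So H_1 ≅ Z.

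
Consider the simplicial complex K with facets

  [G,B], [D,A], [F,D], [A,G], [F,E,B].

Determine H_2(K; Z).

Order the vertices as A < B < D < E < F < G. Listing each simplex with vertices in this order, K has dimension 2 with simplices:

  0-simplices (6): A, B, D, E, F, G
  1-simplices (7): AD, AG, BE, BF, BG, DF, EF
  2-simplices (1): BEF

Hence C_0 ≅ Z^6, C_1 ≅ Z^7, C_2 ≅ Z^1.

Boundary ∂_1: C_1 → C_0 sends each edge [p,q] (with p < q) to q − p.
This gives a 6×7 integer matrix of rank 5; reducing to Smith normal form yields diagonal entries (1,1,1,1,1).

The boundary map ∂_2: C_2 → C_1 acts by ∂[p,q,r] = [q,r] − [p,r] + [p,q]. For instance
  ∂BEF = EF − BF + BE.
This gives a 7×1 integer matrix of rank 1; reducing to Smith normal form yields diagonal entries (1).

Computing H_k = (kernel of ∂_k) / (image of ∂_{k+1}):

  H_2: rank ker ∂_2 − rank ∂_3 = (1 − 1) − 0 = 0, and there is no ∂_3, so H_2 ≅ 0.

H_2 ≅ 0.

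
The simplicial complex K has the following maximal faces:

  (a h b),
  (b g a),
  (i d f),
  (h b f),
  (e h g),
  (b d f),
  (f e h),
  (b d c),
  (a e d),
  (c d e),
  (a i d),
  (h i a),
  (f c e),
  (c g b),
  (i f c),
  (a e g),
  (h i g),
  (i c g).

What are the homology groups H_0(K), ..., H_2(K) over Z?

H_0 ≅ Z,  H_1 ≅ Z ⊕ Z_2,  H_2 = 0.

Fix the vertex order a < b < c < d < e < f < g < h < i and write every simplex with vertices in increasing order. Then dim K = 2 and the simplices of K are:

  0-simplices (9): a, b, c, d, e, f, g, h, i
  1-simplices (27): ab, ad, ae, ag, ah, ai, bc, bd, bf, bg, bh, cd, ce, cf, cg, ci, de, df, di, ef, eg, eh, fh, fi, gh, gi, hi
  2-simplices (18): abg, abh, ade, adi, aeg, ahi, bcd, bcg, bdf, bfh, cde, cef, cfi, cgi, dfi, efh, egh, ghi

giving chain groups C_0 ≅ Z^9, C_1 ≅ Z^27, C_2 ≅ Z^18.

∂_1: C_1 → C_0 is given by ∂[p,q] = [q] − [p]. For instance
  ∂di = i − d.
As a 9×27 matrix over Z this has rank 8, with invariant factors (1,1,1,1,1,1,1,1).

∂_2: C_2 → C_1 maps a triangle to the signed sum of its edges. For instance
  ∂bfh = fh − bh + bf,
  ∂ghi = hi − gi + gh.
This gives a 27×18 integer matrix of rank 18; reducing to Smith normal form yields diagonal entries (1,1,1,1,1,1,1,1,1,1,1,1,1,1,1,1,1,2).

From H_k ≅ ker(∂_k) / im(∂_{k+1}) we obtain:

  H_0: rank C_0 − rank ∂_1 = 9 − 8 = 1, and the invariant factors of ∂_1 are all 1, so H_0 = Z.
  H_1: rank ker ∂_1 − rank ∂_2 = (27 − 8) − 18 = 1, and ∂_2 has invariant factor 2 > 1, so H_1 = Z ⊕ Z_2.
  H_2: rank ker ∂_2 − rank ∂_3 = (18 − 18) − 0 = 0, and there is no ∂_3, so H_2 = 0.

As a check, the Euler characteristic is 9 − 27 + 18 = 0, which agrees with 1 − 1 + 0 = 0.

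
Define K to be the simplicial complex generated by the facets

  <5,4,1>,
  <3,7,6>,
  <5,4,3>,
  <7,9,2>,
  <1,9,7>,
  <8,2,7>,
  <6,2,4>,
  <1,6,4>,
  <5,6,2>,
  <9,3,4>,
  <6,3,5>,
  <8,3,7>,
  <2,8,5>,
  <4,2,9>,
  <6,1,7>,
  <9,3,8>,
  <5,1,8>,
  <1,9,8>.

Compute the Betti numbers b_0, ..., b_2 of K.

b_0 = 1, b_1 = 1, b_2 = 0.

Take the total order 1 < 2 < 3 < 4 < 5 < 6 < 7 < 8 < 9 on the vertex set. Then K (dimension 2) consists of the simplices:

  0-simplices (9): [1], [2], [3], [4], [5], [6], [7], [8], [9]
  1-simplices (27): (27 of them)
  2-simplices (18): [1,4,5], [1,4,6], [1,5,8], [1,6,7], [1,7,9], [1,8,9], [2,4,6], [2,4,9], [2,5,6], [2,5,8], [2,7,8], [2,7,9], [3,4,5], [3,4,9], [3,5,6], [3,6,7], [3,7,8], [3,8,9]

Hence C_0 ≅ Z^9, C_1 ≅ Z^27, C_2 ≅ Z^18.

∂_1: C_1 → C_0 maps an edge to its endpoints' difference, ∂[p,q] = q − p. For instance
  ∂[7,9] = [9] − [7].
As a 9×27 matrix over Z this has rank 8, with invariant factors (1,1,1,1,1,1,1,1).

∂_2: C_2 → C_1 sends each 2-simplex [p,q,r] to [q,r] − [p,r] + [p,q]. For instance
  ∂[3,6,7] = [6,7] − [3,7] + [3,6],
  ∂[1,7,9] = [7,9] − [1,9] + [1,7].
The resulting 27×18 matrix has rank 18, and its Smith normal form has invariant factors (1,1,1,1,1,1,1,1,1,1,1,1,1,1,1,1,1,2).

From H_k ≅ ker(∂_k) / im(∂_{k+1}) we obtain:

  H_0: rank C_0 − rank ∂_1 = 9 − 8 = 1, and the invariant factors of ∂_1 are all 1, so H_0 ≅ Z.
  H_1: rank ker ∂_1 − rank ∂_2 = (27 − 8) − 18 = 1, and ∂_2 has invariant factor 2 > 1, so H_1 ≅ Z ⊕ Z/2.
  H_2: rank ker ∂_2 − rank ∂_3 = (18 − 18) − 0 = 0, and there is no ∂_3, so H_2 ≅ 0.

As a check, the Euler characteristic is 9 − 27 + 18 = 0, which agrees with 1 − 1 + 0 = 0.

Hence the Betti numbers are b_0 = 1, b_1 = 1, b_2 = 0.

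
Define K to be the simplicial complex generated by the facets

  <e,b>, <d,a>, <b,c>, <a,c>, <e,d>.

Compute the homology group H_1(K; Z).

H_1 ≅ Z.

Order the vertices as a < b < c < d < e. Listing each simplex with vertices in this order, K has dimension 1 with simplices:

  0-simplices (5): a, b, c, d, e
  1-simplices (5): ac, ad, bc, be, de

so the chain groups are C_0 ≅ Z^5, C_1 ≅ Z^5.

Boundary ∂_1: C_1 → C_0 sends each edge [p,q] (with p < q) to q − p.
The 5×5 boundary matrix has rank 4 and Smith normal form diag(1,1,1,1).

Reading off H_k = ker ∂_k / im ∂_{k+1}:

  H_1: rank ker ∂_1 − rank ∂_2 = (5 − 4) − 0 = 1, and there is no ∂_2, so H_1 = Z.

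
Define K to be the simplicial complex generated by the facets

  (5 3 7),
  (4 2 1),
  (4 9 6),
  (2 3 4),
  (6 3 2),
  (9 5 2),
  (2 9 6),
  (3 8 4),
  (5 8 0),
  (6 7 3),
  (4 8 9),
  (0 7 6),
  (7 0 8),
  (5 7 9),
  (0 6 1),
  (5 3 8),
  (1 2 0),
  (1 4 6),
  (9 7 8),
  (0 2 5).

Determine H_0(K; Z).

H_0 ≅ Z.

Take the total order 0 < 1 < 2 < 3 < 4 < 5 < 6 < 7 < 8 < 9 on the vertex set. Then K (dimension 2) consists of the simplices:

  0-simplices (10): [0], [1], [2], [3], [4], [5], [6], [7], [8], [9]
  1-simplices (30): (30 of them)
  2-simplices (20): (20 of them)

so the chain groups are C_0 ≅ Z^10, C_1 ≅ Z^30, C_2 ≅ Z^20.

Boundary ∂_1: C_1 → C_0 is given by ∂[p,q] = [q] − [p]. For instance
  ∂[4,9] = [9] − [4].
As a 10×30 matrix over Z this has rank 9, with invariant factors (1,1,1,1,1,1,1,1,1).

The boundary map ∂_2: C_2 → C_1 acts by ∂[p,q,r] = [q,r] − [p,r] + [p,q]. For instance
  ∂[3,4,8] = [4,8] − [3,8] + [3,4],
  ∂[1,4,6] = [4,6] − [1,6] + [1,4].
The 30×20 boundary matrix has rank 20 and Smith normal form diag(1,1,1,1,1,1,1,1,1,1,1,1,1,1,1,1,1,1,1,2).

Computing H_k = (kernel of ∂_k) / (image of ∂_{k+1}):

  H_0: rank C_0 − rank ∂_1 = 10 − 9 = 1, and the invariant factors of ∂_1 are all 1, so H_0 = Z.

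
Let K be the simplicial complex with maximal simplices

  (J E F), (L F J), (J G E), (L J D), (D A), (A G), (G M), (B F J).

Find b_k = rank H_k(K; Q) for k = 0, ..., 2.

K has 9 vertices, 14 edges, 5 triangles.
rank ∂_0 = 0, rank ∂_1 = 8 ⇒ b_0 = 9 − 0 − 8 = 1; all invariant factors of ∂_1 are 1 so no torsion. So H_0 ≅ Z.
rank ∂_1 = 8, rank ∂_2 = 5 ⇒ b_1 = 14 − 8 − 5 = 1; all invariant factors of ∂_2 are 1 so no torsion. So H_1 ≅ Z.
rank ∂_2 = 5, rank ∂_3 = 0 ⇒ b_2 = 5 − 5 − 0 = 0. So H_2 ≅ 0.

b_0 = 1, b_1 = 1, b_2 = 0.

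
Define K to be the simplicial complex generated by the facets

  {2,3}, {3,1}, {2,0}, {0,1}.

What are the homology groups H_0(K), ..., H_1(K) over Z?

H_0 ≅ Z,  H_1 ≅ Z.

Order the vertices as 0 < 1 < 2 < 3. Listing each simplex with vertices in this order, K has dimension 1 with simplices:

  0-simplices (4): [0], [1], [2], [3]
  1-simplices (4): [0,1], [0,2], [1,3], [2,3]

Hence C_0 ≅ Z^4, C_1 ≅ Z^4.

∂_1: C_1 → C_0 is given by ∂[p,q] = [q] − [p]. For instance
  ∂[1,3] = [3] − [1].
The 4×4 boundary matrix has rank 3 and Smith normal form diag(1,1,1).

Reading off H_k = ker ∂_k / im ∂_{k+1}:

  H_0: rank C_0 − rank ∂_1 = 4 − 3 = 1, and the invariant factors of ∂_1 are all 1, so H_0 = Z.
  H_1: rank ker ∂_1 − rank ∂_2 = (4 − 3) − 0 = 1, and there is no ∂_2, so H_1 = Z.

As a check, the Euler characteristic is 4 − 4 = 0, which agrees with 1 − 1 = 0.
(K is a triangulation of the circle S^1.)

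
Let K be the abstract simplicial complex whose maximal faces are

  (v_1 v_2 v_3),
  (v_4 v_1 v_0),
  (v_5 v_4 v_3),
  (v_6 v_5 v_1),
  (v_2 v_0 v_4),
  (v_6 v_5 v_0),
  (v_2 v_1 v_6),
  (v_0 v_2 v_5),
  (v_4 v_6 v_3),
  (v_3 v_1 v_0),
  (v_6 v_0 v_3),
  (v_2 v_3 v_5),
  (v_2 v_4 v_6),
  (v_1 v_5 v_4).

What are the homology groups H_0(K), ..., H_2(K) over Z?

H_0 = Z,  H_1 = Z^2,  H_2 = Z.

K has 7 vertices, 21 edges, 14 triangles.
rank ∂_0 = 0, rank ∂_1 = 6 ⇒ b_0 = 7 − 0 − 6 = 1; all invariant factors of ∂_1 are 1 so no torsion. So H_0 = Z.
rank ∂_1 = 6, rank ∂_2 = 13 ⇒ b_1 = 21 − 6 − 13 = 2; all invariant factors of ∂_2 are 1 so no torsion. So H_1 = Z^2.
rank ∂_2 = 13, rank ∂_3 = 0 ⇒ b_2 = 14 − 13 − 0 = 1. So H_2 = Z.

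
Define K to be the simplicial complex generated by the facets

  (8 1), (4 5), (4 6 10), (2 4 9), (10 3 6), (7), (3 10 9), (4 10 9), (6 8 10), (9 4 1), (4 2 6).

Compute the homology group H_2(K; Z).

Take the total order 1 < 2 < 3 < 4 < 5 < 6 < 7 < 8 < 9 < 10 on the vertex set. Then K (dimension 2) consists of the simplices:

  0-simplices (10): [1], [2], [3], [4], [5], [6], [7], [8], [9], [10]
  1-simplices (17): [1,4], [1,8], [1,9], [2,4], [2,6], [2,9], [3,6], [3,9], [3,10], [4,5], [4,6], [4,9], [4,10], [6,8], [6,10], [8,10], [9,10]
  2-simplices (8): [1,4,9], [2,4,6], [2,4,9], [3,6,10], [3,9,10], [4,6,10], [4,9,10], [6,8,10]

so the chain groups are C_0 ≅ Z^10, C_1 ≅ Z^17, C_2 ≅ Z^8.

Boundary ∂_1: C_1 → C_0 is given by ∂[p,q] = [q] − [p].
As a 10×17 matrix over Z this has rank 8, with invariant factors (1,1,1,1,1,1,1,1).

Boundary ∂_2: C_2 → C_1 acts by ∂[p,q,r] = [q,r] − [p,r] + [p,q]. For instance
  ∂[1,4,9] = [4,9] − [1,9] + [1,4],
  ∂[2,4,9] = [4,9] − [2,9] + [2,4].
The 17×8 boundary matrix has rank 8 and Smith normal form diag(1,1,1,1,1,1,1,1).

Computing H_k = (kernel of ∂_k) / (image of ∂_{k+1}):

  H_2: rank ker ∂_2 − rank ∂_3 = (8 − 8) − 0 = 0, and there is no ∂_3, so H_2 ≅ 0.

H_2 ≅ 0.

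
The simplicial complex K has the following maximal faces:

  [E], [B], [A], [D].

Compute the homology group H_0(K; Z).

H_0 = Z^4.

Order the vertices as A < B < D < E. Listing each simplex with vertices in this order, K has dimension 0 with simplices:

  0-simplices (4): A, B, D, E

so the chain groups are C_0 ≅ Z^4.

Now H_k = ker ∂_k / im ∂_{k+1}, so:

  H_0: rank C_0 − rank ∂_1 = 4 − 0 = 4, and there is no ∂_1, so H_0 ≅ Z^4.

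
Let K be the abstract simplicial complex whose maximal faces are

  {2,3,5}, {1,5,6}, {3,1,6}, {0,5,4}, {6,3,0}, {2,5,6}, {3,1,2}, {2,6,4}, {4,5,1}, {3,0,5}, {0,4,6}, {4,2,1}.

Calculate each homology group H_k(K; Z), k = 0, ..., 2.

H_0 = Z,  H_1 = Z/2Z,  H_2 = 0.

K has 7 vertices, 18 edges, 12 triangles.
rank ∂_0 = 0, rank ∂_1 = 6 ⇒ b_0 = 7 − 0 − 6 = 1; all invariant factors of ∂_1 are 1 so no torsion. So H_0 ≅ Z.
rank ∂_1 = 6, rank ∂_2 = 12 ⇒ b_1 = 18 − 6 − 12 = 0; ∂_2 has invariant factor(s) [2] giving torsion. So H_1 ≅ Z/2Z.
rank ∂_2 = 12, rank ∂_3 = 0 ⇒ b_2 = 12 − 12 − 0 = 0. So H_2 ≅ 0.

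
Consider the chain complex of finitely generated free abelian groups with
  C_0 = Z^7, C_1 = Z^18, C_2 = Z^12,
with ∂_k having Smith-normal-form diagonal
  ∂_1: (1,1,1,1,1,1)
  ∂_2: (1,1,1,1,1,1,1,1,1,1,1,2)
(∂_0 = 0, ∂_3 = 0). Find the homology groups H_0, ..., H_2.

H_0: b_0 = 7 − 0 − 6 = 1; torsion from ∂_1 factors > 1: none. So H_0 = Z.
H_1: b_1 = 18 − 6 − 12 = 0; torsion from ∂_2 factors > 1: [2]. So H_1 = Z_2.
H_2: b_2 = 12 − 12 − 0 = 0; torsion from ∂_3 factors > 1: none. So H_2 = 0.

H_0 = Z,  H_1 = Z_2,  H_2 = 0.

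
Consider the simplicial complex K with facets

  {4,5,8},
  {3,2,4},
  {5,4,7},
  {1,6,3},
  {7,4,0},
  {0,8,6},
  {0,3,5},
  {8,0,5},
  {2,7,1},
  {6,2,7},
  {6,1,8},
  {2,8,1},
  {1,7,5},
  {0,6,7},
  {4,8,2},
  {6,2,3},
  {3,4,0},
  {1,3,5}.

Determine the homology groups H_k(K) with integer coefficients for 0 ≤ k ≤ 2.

Take the total order 0 < 1 < 2 < 3 < 4 < 5 < 6 < 7 < 8 on the vertex set. Then K (dimension 2) consists of the simplices:

  0-simplices (9): [0], [1], [2], [3], [4], [5], [6], [7], [8]
  1-simplices (27): (27 of them)
  2-simplices (18): [0,3,4], [0,3,5], [0,4,7], [0,5,8], [0,6,7], [0,6,8], [1,2,7], [1,2,8], [1,3,5], [1,3,6], [1,5,7], [1,6,8], [2,3,4], [2,3,6], [2,4,8], [2,6,7], [4,5,7], [4,5,8]

giving chain groups C_0 ≅ Z^9, C_1 ≅ Z^27, C_2 ≅ Z^18.

The boundary map ∂_1: C_1 → C_0 is given by ∂[p,q] = [q] − [p].
The resulting 9×27 matrix has rank 8, and its Smith normal form has invariant factors (1,1,1,1,1,1,1,1).

∂_2: C_2 → C_1 sends each 2-simplex [p,q,r] to [q,r] − [p,r] + [p,q]. For instance
  ∂[2,4,8] = [4,8] − [2,8] + [2,4],
  ∂[1,6,8] = [6,8] − [1,8] + [1,6].
As a 27×18 matrix over Z this has rank 18, with invariant factors (1,1,1,1,1,1,1,1,1,1,1,1,1,1,1,1,1,2).

Computing H_k = (kernel of ∂_k) / (image of ∂_{k+1}):

  H_0: rank C_0 − rank ∂_1 = 9 − 8 = 1, and the invariant factors of ∂_1 are all 1, so H_0 = Z.
  H_1: rank ker ∂_1 − rank ∂_2 = (27 − 8) − 18 = 1, and ∂_2 has invariant factor 2 > 1, so H_1 = Z ⊕ Z/2Z.
  H_2: rank ker ∂_2 − rank ∂_3 = (18 − 18) − 0 = 0, and there is no ∂_3, so H_2 = 0.

As a check, the Euler characteristic is 9 − 27 + 18 = 0, which agrees with 1 − 1 + 0 = 0.

H_0 = Z,  H_1 = Z ⊕ Z/2Z,  H_2 = 0.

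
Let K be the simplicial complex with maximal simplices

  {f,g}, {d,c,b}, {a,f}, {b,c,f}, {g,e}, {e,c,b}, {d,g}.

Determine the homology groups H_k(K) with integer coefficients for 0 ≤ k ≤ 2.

H_0 ≅ Z,  H_1 ≅ Z^2,  H_2 = 0.

Take the total order a < b < c < d < e < f < g on the vertex set. Then K (dimension 2) consists of the simplices:

  0-simplices (7): a, b, c, d, e, f, g
  1-simplices (11): af, bc, bd, be, bf, cd, ce, cf, dg, eg, fg
  2-simplices (3): bcd, bce, bcf

Hence C_0 ≅ Z^7, C_1 ≅ Z^11, C_2 ≅ Z^3.

The boundary map ∂_1: C_1 → C_0 sends each edge [p,q] (with p < q) to q − p. For instance
  ∂be = e − b.
The resulting 7×11 matrix has rank 6, and its Smith normal form has invariant factors (1,1,1,1,1,1).

The boundary map ∂_2: C_2 → C_1 sends each 2-simplex [p,q,r] to [q,r] − [p,r] + [p,q]. For instance
  ∂bcd = cd − bd + bc,
  ∂bce = ce − be + bc.
The 11×3 boundary matrix has rank 3 and Smith normal form diag(1,1,1).

From H_k ≅ ker(∂_k) / im(∂_{k+1}) we obtain:

  H_0: rank C_0 − rank ∂_1 = 7 − 6 = 1, and the invariant factors of ∂_1 are all 1, so H_0 = Z.
  H_1: rank ker ∂_1 − rank ∂_2 = (11 − 6) − 3 = 2, and the invariant factors of ∂_2 are all 1, so H_1 = Z^2.
  H_2: rank ker ∂_2 − rank ∂_3 = (3 − 3) − 0 = 0, and there is no ∂_3, so H_2 = 0.

As a check, the Euler characteristic is 7 − 11 + 3 = -1, which agrees with 1 − 2 + 0 = -1.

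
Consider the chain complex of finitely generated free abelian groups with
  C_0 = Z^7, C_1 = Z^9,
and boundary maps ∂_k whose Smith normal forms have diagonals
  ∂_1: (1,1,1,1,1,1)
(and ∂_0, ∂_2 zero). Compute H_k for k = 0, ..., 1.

H_0: b_0 = 7 − 0 − 6 = 1; torsion from ∂_1 factors > 1: none. So H_0 = Z.
H_1: b_1 = 9 − 6 − 0 = 3; torsion from ∂_2 factors > 1: none. So H_1 = Z^3.

H_0 = Z,  H_1 = Z^3.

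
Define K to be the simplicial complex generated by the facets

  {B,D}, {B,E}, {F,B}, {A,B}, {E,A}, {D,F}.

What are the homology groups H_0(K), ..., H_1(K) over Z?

H_0 ≅ Z,  H_1 ≅ Z^2.

Fix the vertex order A < B < D < E < F and write every simplex with vertices in increasing order. Then dim K = 1 and the simplices of K are:

  0-simplices (5): A, B, D, E, F
  1-simplices (6): AB, AE, BD, BE, BF, DF

Hence C_0 ≅ Z^5, C_1 ≅ Z^6.

∂_1: C_1 → C_0 sends each edge [p,q] (with p < q) to q − p.
The resulting 5×6 matrix has rank 4, and its Smith normal form has invariant factors (1,1,1,1).

Computing H_k = (kernel of ∂_k) / (image of ∂_{k+1}):

  H_0: rank C_0 − rank ∂_1 = 5 − 4 = 1, and the invariant factors of ∂_1 are all 1, so H_0 ≅ Z.
  H_1: rank ker ∂_1 − rank ∂_2 = (6 − 4) − 0 = 2, and there is no ∂_2, so H_1 ≅ Z^2.

(K is a triangulation of a wedge of 2 circles.)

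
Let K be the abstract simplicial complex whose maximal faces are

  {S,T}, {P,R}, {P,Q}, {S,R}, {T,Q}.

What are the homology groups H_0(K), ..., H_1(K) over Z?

H_0 = Z,  H_1 = Z.

K has 5 vertices, 5 edges.
rank ∂_0 = 0, rank ∂_1 = 4 ⇒ b_0 = 5 − 0 − 4 = 1; all invariant factors of ∂_1 are 1 so no torsion. So H_0 ≅ Z.
rank ∂_1 = 4, rank ∂_2 = 0 ⇒ b_1 = 5 − 4 − 0 = 1. So H_1 ≅ Z.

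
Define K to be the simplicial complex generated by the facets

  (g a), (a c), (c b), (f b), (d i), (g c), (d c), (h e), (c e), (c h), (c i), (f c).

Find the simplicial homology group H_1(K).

H_1 = Z^4.

Order the vertices as a < b < c < d < e < f < g < h < i. Listing each simplex with vertices in this order, K has dimension 1 with simplices:

  0-simplices (9): a, b, c, d, e, f, g, h, i
  1-simplices (12): ac, ag, bc, bf, cd, ce, cf, cg, ch, ci, di, eh

giving chain groups C_0 ≅ Z^9, C_1 ≅ Z^12.

The boundary map ∂_1: C_1 → C_0 maps an edge to its endpoints' difference, ∂[p,q] = q − p.
As a 9×12 matrix over Z this has rank 8, with invariant factors (1,1,1,1,1,1,1,1).

From H_k ≅ ker(∂_k) / im(∂_{k+1}) we obtain:

  H_1: rank ker ∂_1 − rank ∂_2 = (12 − 8) − 0 = 4, and there is no ∂_2, so H_1 ≅ Z^4.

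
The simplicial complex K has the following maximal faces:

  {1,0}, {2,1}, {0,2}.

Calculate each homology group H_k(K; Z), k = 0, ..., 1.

H_0 = Z,  H_1 = Z.

K has 3 vertices, 3 edges.
rank ∂_0 = 0, rank ∂_1 = 2 ⇒ b_0 = 3 − 0 − 2 = 1; all invariant factors of ∂_1 are 1 so no torsion. So H_0 ≅ Z.
rank ∂_1 = 2, rank ∂_2 = 0 ⇒ b_1 = 3 − 2 − 0 = 1. So H_1 ≅ Z.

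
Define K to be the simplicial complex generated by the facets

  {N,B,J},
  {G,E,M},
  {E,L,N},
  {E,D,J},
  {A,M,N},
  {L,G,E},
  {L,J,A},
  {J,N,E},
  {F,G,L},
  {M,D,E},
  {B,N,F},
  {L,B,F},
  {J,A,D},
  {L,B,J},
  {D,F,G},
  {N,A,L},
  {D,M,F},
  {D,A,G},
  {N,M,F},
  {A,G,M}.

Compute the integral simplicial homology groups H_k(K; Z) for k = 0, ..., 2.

H_0 = Z,  H_1 = Z ⊕ Z/2Z,  H_2 = 0.

Order the vertices as A < B < D < E < F < G < J < L < M < N. Listing each simplex with vertices in this order, K has dimension 2 with simplices:

  0-simplices (10): A, B, D, E, F, G, J, L, M, N
  1-simplices (30): AD, AG, AJ, AL, AM, AN, BF, BJ, BL, BN, DE, DF, DG, DJ, DM, EG, EJ, EL, EM, EN, FG, FL, FM, FN, GL, GM, JL, JN, LN, MN
  2-simplices (20): ADG, ADJ, AGM, AJL, ALN, AMN, BFL, BFN, BJL, BJN, DEJ, DEM, DFG, DFM, EGL, EGM, EJN, ELN, FGL, FMN

so the chain groups are C_0 ≅ Z^10, C_1 ≅ Z^30, C_2 ≅ Z^20.

The boundary map ∂_1: C_1 → C_0 sends each edge [p,q] (with p < q) to q − p.
This gives a 10×30 integer matrix of rank 9; reducing to Smith normal form yields diagonal entries (1,1,1,1,1,1,1,1,1).

Boundary ∂_2: C_2 → C_1 maps a triangle to the signed sum of its edges. For instance
  ∂BJL = JL − BL + BJ,
  ∂DFM = FM − DM + DF.
The resulting 30×20 matrix has rank 20, and its Smith normal form has invariant factors (1,1,1,1,1,1,1,1,1,1,1,1,1,1,1,1,1,1,1,2).

Computing H_k = (kernel of ∂_k) / (image of ∂_{k+1}):

  H_0: rank C_0 − rank ∂_1 = 10 − 9 = 1, and the invariant factors of ∂_1 are all 1, so H_0 ≅ Z.
  H_1: rank ker ∂_1 − rank ∂_2 = (30 − 9) − 20 = 1, and ∂_2 has invariant factor 2 > 1, so H_1 ≅ Z ⊕ Z/2Z.
  H_2: rank ker ∂_2 − rank ∂_3 = (20 − 20) − 0 = 0, and there is no ∂_3, so H_2 ≅ 0.

As a check, the Euler characteristic is 10 − 30 + 20 = 0, which agrees with 1 − 1 + 0 = 0.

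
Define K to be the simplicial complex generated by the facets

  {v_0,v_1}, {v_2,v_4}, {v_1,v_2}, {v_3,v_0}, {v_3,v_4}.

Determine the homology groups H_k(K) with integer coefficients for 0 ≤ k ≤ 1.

H_0 = Z,  H_1 = Z.

Order the vertices as v_0 < v_1 < v_2 < v_3 < v_4. Listing each simplex with vertices in this order, K has dimension 1 with simplices:

  0-simplices (5): [v_0], [v_1], [v_2], [v_3], [v_4]
  1-simplices (5): [v_0,v_1], [v_0,v_3], [v_1,v_2], [v_2,v_4], [v_3,v_4]

so the chain groups are C_0 ≅ Z^5, C_1 ≅ Z^5.

∂_1: C_1 → C_0 maps an edge to its endpoints' difference, ∂[p,q] = q − p. For instance
  ∂[v_0,v_1] = [v_1] − [v_0].
The 5×5 boundary matrix has rank 4 and Smith normal form diag(1,1,1,1).

From H_k ≅ ker(∂_k) / im(∂_{k+1}) we obtain:

  H_0: rank C_0 − rank ∂_1 = 5 − 4 = 1, and the invariant factors of ∂_1 are all 1, so H_0 = Z.
  H_1: rank ker ∂_1 − rank ∂_2 = (5 − 4) − 0 = 1, and there is no ∂_2, so H_1 = Z.

As a check, the Euler characteristic is 5 − 5 = 0, which agrees with 1 − 1 = 0.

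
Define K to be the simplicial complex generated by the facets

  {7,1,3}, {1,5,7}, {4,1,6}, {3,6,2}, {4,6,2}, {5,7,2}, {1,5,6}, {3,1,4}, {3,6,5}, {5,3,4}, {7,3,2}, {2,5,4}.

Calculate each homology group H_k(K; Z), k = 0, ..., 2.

H_0 = Z,  H_1 = Z/2,  H_2 = 0.

Take the total order 1 < 2 < 3 < 4 < 5 < 6 < 7 on the vertex set. Then K (dimension 2) consists of the simplices:

  0-simplices (7): [1], [2], [3], [4], [5], [6], [7]
  1-simplices (18): [1,3], [1,4], [1,5], [1,6], [1,7], [2,3], [2,4], [2,5], [2,6], [2,7], [3,4], [3,5], [3,6], [3,7], [4,5], [4,6], [5,6], [5,7]
  2-simplices (12): [1,3,4], [1,3,7], [1,4,6], [1,5,6], [1,5,7], [2,3,6], [2,3,7], [2,4,5], [2,4,6], [2,5,7], [3,4,5], [3,5,6]

giving chain groups C_0 ≅ Z^7, C_1 ≅ Z^18, C_2 ≅ Z^12.

Boundary ∂_1: C_1 → C_0 maps an edge to its endpoints' difference, ∂[p,q] = q − p.
This gives a 7×18 integer matrix of rank 6; reducing to Smith normal form yields diagonal entries (1,1,1,1,1,1).

The boundary map ∂_2: C_2 → C_1 maps a triangle to the signed sum of its edges. For instance
  ∂[1,4,6] = [4,6] − [1,6] + [1,4],
  ∂[2,3,6] = [3,6] − [2,6] + [2,3].
As a 18×12 matrix over Z this has rank 12, with invariant factors (1,1,1,1,1,1,1,1,1,1,1,2).

Now H_k = ker ∂_k / im ∂_{k+1}, so:

  H_0: rank C_0 − rank ∂_1 = 7 − 6 = 1, and the invariant factors of ∂_1 are all 1, so H_0 ≅ Z.
  H_1: rank ker ∂_1 − rank ∂_2 = (18 − 6) − 12 = 0, and ∂_2 has invariant factor 2 > 1, so H_1 ≅ Z/2.
  H_2: rank ker ∂_2 − rank ∂_3 = (12 − 12) − 0 = 0, and there is no ∂_3, so H_2 ≅ 0.

As a check, the Euler characteristic is 7 − 18 + 12 = 1, which agrees with 1 − 0 + 0 = 1.
(K is a triangulation of the real projective plane RP^2.)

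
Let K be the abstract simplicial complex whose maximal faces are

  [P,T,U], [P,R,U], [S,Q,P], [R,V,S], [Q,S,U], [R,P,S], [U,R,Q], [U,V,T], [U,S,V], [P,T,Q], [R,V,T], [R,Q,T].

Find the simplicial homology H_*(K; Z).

H_0 ≅ Z,  H_1 ≅ Z/2,  H_2 = 0.

K has 7 vertices, 18 edges, 12 triangles.
rank ∂_0 = 0, rank ∂_1 = 6 ⇒ b_0 = 7 − 0 − 6 = 1; all invariant factors of ∂_1 are 1 so no torsion. So H_0 ≅ Z.
rank ∂_1 = 6, rank ∂_2 = 12 ⇒ b_1 = 18 − 6 − 12 = 0; ∂_2 has invariant factor(s) [2] giving torsion. So H_1 ≅ Z/2.
rank ∂_2 = 12, rank ∂_3 = 0 ⇒ b_2 = 12 − 12 − 0 = 0. So H_2 ≅ 0.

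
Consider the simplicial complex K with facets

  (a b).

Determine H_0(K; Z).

Order the vertices as a < b. Listing each simplex with vertices in this order, K has dimension 1 with simplices:

  0-simplices (2): a, b
  1-simplices (1): ab

giving chain groups C_0 ≅ Z^2, C_1 ≅ Z^1.

∂_1: C_1 → C_0 sends each edge [p,q] (with p < q) to q − p. For instance
  ∂ab = b − a.
This gives a 2×1 integer matrix of rank 1; reducing to Smith normal form yields diagonal entries (1).

Now H_k = ker ∂_k / im ∂_{k+1}, so:

  H_0: rank C_0 − rank ∂_1 = 2 − 1 = 1, and the invariant factors of ∂_1 are all 1, so H_0 ≅ Z.

H_0 = Z.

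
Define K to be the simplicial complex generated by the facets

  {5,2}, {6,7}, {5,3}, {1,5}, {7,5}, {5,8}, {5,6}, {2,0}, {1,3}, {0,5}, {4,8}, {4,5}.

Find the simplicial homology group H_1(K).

H_1 ≅ Z^4.

We work with the vertex ordering 0 < 1 < 2 < 3 < 4 < 5 < 6 < 7 < 8. The simplices of K, each written with vertices in increasing order, are:

  0-simplices (9): [0], [1], [2], [3], [4], [5], [6], [7], [8]
  1-simplices (12): [0,2], [0,5], [1,3], [1,5], [2,5], [3,5], [4,5], [4,8], [5,6], [5,7], [5,8], [6,7]

giving chain groups C_0 ≅ Z^9, C_1 ≅ Z^12.

∂_1: C_1 → C_0 is given by ∂[p,q] = [q] − [p]. For instance
  ∂[5,6] = [6] − [5].
The resulting 9×12 matrix has rank 8, and its Smith normal form has invariant factors (1,1,1,1,1,1,1,1).

From H_k ≅ ker(∂_k) / im(∂_{k+1}) we obtain:

  H_1: rank ker ∂_1 − rank ∂_2 = (12 − 8) − 0 = 4, and there is no ∂_2, so H_1 ≅ Z^4.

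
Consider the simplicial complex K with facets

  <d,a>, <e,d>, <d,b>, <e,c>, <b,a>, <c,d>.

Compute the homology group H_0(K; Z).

H_0 = Z.

Order the vertices as a < b < c < d < e. Listing each simplex with vertices in this order, K has dimension 1 with simplices:

  0-simplices (5): a, b, c, d, e
  1-simplices (6): ab, ad, bd, cd, ce, de

Hence C_0 ≅ Z^5, C_1 ≅ Z^6.

The boundary map ∂_1: C_1 → C_0 is given by ∂[p,q] = [q] − [p]. For instance
  ∂de = e − d.
This gives a 5×6 integer matrix of rank 4; reducing to Smith normal form yields diagonal entries (1,1,1,1).

Computing H_k = (kernel of ∂_k) / (image of ∂_{k+1}):

  H_0: rank C_0 − rank ∂_1 = 5 − 4 = 1, and the invariant factors of ∂_1 are all 1, so H_0 ≅ Z.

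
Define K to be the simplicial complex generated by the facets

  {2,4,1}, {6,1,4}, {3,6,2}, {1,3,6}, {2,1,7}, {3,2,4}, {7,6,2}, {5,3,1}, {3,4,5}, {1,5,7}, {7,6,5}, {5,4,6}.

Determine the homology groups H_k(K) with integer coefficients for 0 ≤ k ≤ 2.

H_0 = Z,  H_1 = Z/2Z,  H_2 = 0.

We work with the vertex ordering 1 < 2 < 3 < 4 < 5 < 6 < 7. The simplices of K, each written with vertices in increasing order, are:

  0-simplices (7): [1], [2], [3], [4], [5], [6], [7]
  1-simplices (18): [1,2], [1,3], [1,4], [1,5], [1,6], [1,7], [2,3], [2,4], [2,6], [2,7], [3,4], [3,5], [3,6], [4,5], [4,6], [5,6], [5,7], [6,7]
  2-simplices (12): [1,2,4], [1,2,7], [1,3,5], [1,3,6], [1,4,6], [1,5,7], [2,3,4], [2,3,6], [2,6,7], [3,4,5], [4,5,6], [5,6,7]

giving chain groups C_0 ≅ Z^7, C_1 ≅ Z^18, C_2 ≅ Z^12.

Boundary ∂_1: C_1 → C_0 maps an edge to its endpoints' difference, ∂[p,q] = q − p. For instance
  ∂[2,4] = [4] − [2].
This gives a 7×18 integer matrix of rank 6; reducing to Smith normal form yields diagonal entries (1,1,1,1,1,1).

Boundary ∂_2: C_2 → C_1 maps a triangle to the signed sum of its edges. For instance
  ∂[2,3,4] = [3,4] − [2,4] + [2,3],
  ∂[1,3,5] = [3,5] − [1,5] + [1,3].
This gives a 18×12 integer matrix of rank 12; reducing to Smith normal form yields diagonal entries (1,1,1,1,1,1,1,1,1,1,1,2).

Now H_k = ker ∂_k / im ∂_{k+1}, so:

  H_0: rank C_0 − rank ∂_1 = 7 − 6 = 1, and the invariant factors of ∂_1 are all 1, so H_0 ≅ Z.
  H_1: rank ker ∂_1 − rank ∂_2 = (18 − 6) − 12 = 0, and ∂_2 has invariant factor 2 > 1, so H_1 ≅ Z/2Z.
  H_2: rank ker ∂_2 − rank ∂_3 = (12 − 12) − 0 = 0, and there is no ∂_3, so H_2 ≅ 0.

(K is a triangulation of the real projective plane RP^2.)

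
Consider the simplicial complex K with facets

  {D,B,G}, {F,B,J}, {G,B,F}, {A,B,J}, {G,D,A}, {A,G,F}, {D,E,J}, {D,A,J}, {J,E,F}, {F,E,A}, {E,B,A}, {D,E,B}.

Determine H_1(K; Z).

H_1 ≅ Z/2.

Fix the vertex order A < B < D < E < F < G < J and write every simplex with vertices in increasing order. Then dim K = 2 and the simplices of K are:

  0-simplices (7): A, B, D, E, F, G, J
  1-simplices (18): AB, AD, AE, AF, AG, AJ, BD, BE, BF, BG, BJ, DE, DG, DJ, EF, EJ, FG, FJ
  2-simplices (12): ABE, ABJ, ADG, ADJ, AEF, AFG, BDE, BDG, BFG, BFJ, DEJ, EFJ

giving chain groups C_0 ≅ Z^7, C_1 ≅ Z^18, C_2 ≅ Z^12.

The boundary map ∂_1: C_1 → C_0 is given by ∂[p,q] = [q] − [p]. For instance
  ∂AJ = J − A.
The 7×18 boundary matrix has rank 6 and Smith normal form diag(1,1,1,1,1,1).

∂_2: C_2 → C_1 sends each 2-simplex [p,q,r] to [q,r] − [p,r] + [p,q]. For instance
  ∂BDG = DG − BG + BD,
  ∂ABE = BE − AE + AB.
The 18×12 boundary matrix has rank 12 and Smith normal form diag(1,1,1,1,1,1,1,1,1,1,1,2).

Reading off H_k = ker ∂_k / im ∂_{k+1}:

  H_1: rank ker ∂_1 − rank ∂_2 = (18 − 6) − 12 = 0, and ∂_2 has invariant factor 2 > 1, so H_1 = Z/2.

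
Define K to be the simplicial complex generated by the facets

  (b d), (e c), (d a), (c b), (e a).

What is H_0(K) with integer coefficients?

H_0 = Z.

Take the total order a < b < c < d < e on the vertex set. Then K (dimension 1) consists of the simplices:

  0-simplices (5): a, b, c, d, e
  1-simplices (5): ad, ae, bc, bd, ce

so the chain groups are C_0 ≅ Z^5, C_1 ≅ Z^5.

Boundary ∂_1: C_1 → C_0 is given by ∂[p,q] = [q] − [p]. For instance
  ∂ce = e − c.
The 5×5 boundary matrix has rank 4 and Smith normal form diag(1,1,1,1).

From H_k ≅ ker(∂_k) / im(∂_{k+1}) we obtain:

  H_0: rank C_0 − rank ∂_1 = 5 − 4 = 1, and the invariant factors of ∂_1 are all 1, so H_0 = Z.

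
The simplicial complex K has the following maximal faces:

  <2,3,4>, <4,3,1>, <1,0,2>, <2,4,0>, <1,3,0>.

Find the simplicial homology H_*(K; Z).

We work with the vertex ordering 0 < 1 < 2 < 3 < 4. The simplices of K, each written with vertices in increasing order, are:

  0-simplices (5): [0], [1], [2], [3], [4]
  1-simplices (10): [0,1], [0,2], [0,3], [0,4], [1,2], [1,3], [1,4], [2,3], [2,4], [3,4]
  2-simplices (5): [0,1,2], [0,1,3], [0,2,4], [1,3,4], [2,3,4]

Hence C_0 ≅ Z^5, C_1 ≅ Z^10, C_2 ≅ Z^5.

∂_1: C_1 → C_0 maps an edge to its endpoints' difference, ∂[p,q] = q − p.
The resulting 5×10 matrix has rank 4, and its Smith normal form has invariant factors (1,1,1,1).

The boundary map ∂_2: C_2 → C_1 acts by ∂[p,q,r] = [q,r] − [p,r] + [p,q]. For instance
  ∂[0,2,4] = [2,4] − [0,4] + [0,2],
  ∂[1,3,4] = [3,4] − [1,4] + [1,3].
This gives a 10×5 integer matrix of rank 5; reducing to Smith normal form yields diagonal entries (1,1,1,1,1).

Reading off H_k = ker ∂_k / im ∂_{k+1}:

  H_0: rank C_0 − rank ∂_1 = 5 − 4 = 1, and the invariant factors of ∂_1 are all 1, so H_0 = Z.
  H_1: rank ker ∂_1 − rank ∂_2 = (10 − 4) − 5 = 1, and the invariant factors of ∂_2 are all 1, so H_1 = Z.
  H_2: rank ker ∂_2 − rank ∂_3 = (5 − 5) − 0 = 0, and there is no ∂_3, so H_2 = 0.

As a check, the Euler characteristic is 5 − 10 + 5 = 0, which agrees with 1 − 1 + 0 = 0.

H_0 = Z,  H_1 = Z,  H_2 = 0.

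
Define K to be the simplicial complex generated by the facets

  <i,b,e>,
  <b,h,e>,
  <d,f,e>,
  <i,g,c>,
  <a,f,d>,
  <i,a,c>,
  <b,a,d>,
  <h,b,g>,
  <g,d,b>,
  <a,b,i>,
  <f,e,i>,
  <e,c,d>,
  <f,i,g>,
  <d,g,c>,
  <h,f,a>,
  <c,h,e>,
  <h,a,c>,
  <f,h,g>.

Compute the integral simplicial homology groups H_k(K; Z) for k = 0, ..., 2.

K has 9 vertices, 27 edges, 18 triangles.
rank ∂_0 = 0, rank ∂_1 = 8 ⇒ b_0 = 9 − 0 − 8 = 1; all invariant factors of ∂_1 are 1 so no torsion. So H_0 ≅ Z.
rank ∂_1 = 8, rank ∂_2 = 17 ⇒ b_1 = 27 − 8 − 17 = 2; all invariant factors of ∂_2 are 1 so no torsion. So H_1 ≅ Z^2.
rank ∂_2 = 17, rank ∂_3 = 0 ⇒ b_2 = 18 − 17 − 0 = 1. So H_2 ≅ Z.

H_0 ≅ Z,  H_1 ≅ Z^2,  H_2 ≅ Z.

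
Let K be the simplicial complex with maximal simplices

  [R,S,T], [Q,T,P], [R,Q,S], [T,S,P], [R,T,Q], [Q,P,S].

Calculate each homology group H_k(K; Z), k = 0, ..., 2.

Fix the vertex order P < Q < R < S < T and write every simplex with vertices in increasing order. Then dim K = 2 and the simplices of K are:

  0-simplices (5): P, Q, R, S, T
  1-simplices (9): PQ, PS, PT, QR, QS, QT, RS, RT, ST
  2-simplices (6): PQS, PQT, PST, QRS, QRT, RST

so the chain groups are C_0 ≅ Z^5, C_1 ≅ Z^9, C_2 ≅ Z^6.

Boundary ∂_1: C_1 → C_0 sends each edge [p,q] (with p < q) to q − p. For instance
  ∂PQ = Q − P.
As a 5×9 matrix over Z this has rank 4, with invariant factors (1,1,1,1).

Boundary ∂_2: C_2 → C_1 sends each 2-simplex [p,q,r] to [q,r] − [p,r] + [p,q]. For instance
  ∂PST = ST − PT + PS,
  ∂QRS = RS − QS + QR.
The resulting 9×6 matrix has rank 5, and its Smith normal form has invariant factors (1,1,1,1,1).

Computing H_k = (kernel of ∂_k) / (image of ∂_{k+1}):

  H_0: rank C_0 − rank ∂_1 = 5 − 4 = 1, and the invariant factors of ∂_1 are all 1, so H_0 ≅ Z.
  H_1: rank ker ∂_1 − rank ∂_2 = (9 − 4) − 5 = 0, and the invariant factors of ∂_2 are all 1, so H_1 ≅ 0.
  H_2: rank ker ∂_2 − rank ∂_3 = (6 − 5) − 0 = 1, and there is no ∂_3, so H_2 ≅ Z.

(K is a triangulation of the 2-sphere S^2.)

H_0 ≅ Z,  H_1 = 0,  H_2 ≅ Z.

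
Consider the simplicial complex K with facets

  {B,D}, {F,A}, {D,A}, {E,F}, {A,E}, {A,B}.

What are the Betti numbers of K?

Fix the vertex order A < B < D < E < F and write every simplex with vertices in increasing order. Then dim K = 1 and the simplices of K are:

  0-simplices (5): A, B, D, E, F
  1-simplices (6): AB, AD, AE, AF, BD, EF

giving chain groups C_0 ≅ Z^5, C_1 ≅ Z^6.

The boundary map ∂_1: C_1 → C_0 sends each edge [p,q] (with p < q) to q − p.
The resulting 5×6 matrix has rank 4, and its Smith normal form has invariant factors (1,1,1,1).

Computing H_k = (kernel of ∂_k) / (image of ∂_{k+1}):

  H_0: rank C_0 − rank ∂_1 = 5 − 4 = 1, and the invariant factors of ∂_1 are all 1, so H_0 ≅ Z.
  H_1: rank ker ∂_1 − rank ∂_2 = (6 − 4) − 0 = 2, and there is no ∂_2, so H_1 ≅ Z^2.

Hence the Betti numbers are b_0 = 1, b_1 = 2.

b_0 = 1, b_1 = 2.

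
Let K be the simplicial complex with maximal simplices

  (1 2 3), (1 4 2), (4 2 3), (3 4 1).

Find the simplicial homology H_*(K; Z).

H_0 ≅ Z,  H_1 = 0,  H_2 ≅ Z.

Order the vertices as 1 < 2 < 3 < 4. Listing each simplex with vertices in this order, K has dimension 2 with simplices:

  0-simplices (4): [1], [2], [3], [4]
  1-simplices (6): [1,2], [1,3], [1,4], [2,3], [2,4], [3,4]
  2-simplices (4): [1,2,3], [1,2,4], [1,3,4], [2,3,4]

giving chain groups C_0 ≅ Z^4, C_1 ≅ Z^6, C_2 ≅ Z^4.

Boundary ∂_1: C_1 → C_0 maps an edge to its endpoints' difference, ∂[p,q] = q − p. For instance
  ∂[1,3] = [3] − [1].
The 4×6 boundary matrix has rank 3 and Smith normal form diag(1,1,1).

The boundary map ∂_2: C_2 → C_1 sends each 2-simplex [p,q,r] to [q,r] − [p,r] + [p,q]. For instance
  ∂[1,3,4] = [3,4] − [1,4] + [1,3],
  ∂[1,2,4] = [2,4] − [1,4] + [1,2].
The resulting 6×4 matrix has rank 3, and its Smith normal form has invariant factors (1,1,1).

Reading off H_k = ker ∂_k / im ∂_{k+1}:

  H_0: rank C_0 − rank ∂_1 = 4 − 3 = 1, and the invariant factors of ∂_1 are all 1, so H_0 = Z.
  H_1: rank ker ∂_1 − rank ∂_2 = (6 − 3) − 3 = 0, and the invariant factors of ∂_2 are all 1, so H_1 = 0.
  H_2: rank ker ∂_2 − rank ∂_3 = (4 − 3) − 0 = 1, and there is no ∂_3, so H_2 = Z.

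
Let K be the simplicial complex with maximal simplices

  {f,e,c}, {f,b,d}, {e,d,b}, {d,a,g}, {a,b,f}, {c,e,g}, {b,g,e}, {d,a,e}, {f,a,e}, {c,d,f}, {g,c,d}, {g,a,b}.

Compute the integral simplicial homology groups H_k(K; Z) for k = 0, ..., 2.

H_0 ≅ Z,  H_1 ≅ Z/2,  H_2 = 0.

Fix the vertex order a < b < c < d < e < f < g and write every simplex with vertices in increasing order. Then dim K = 2 and the simplices of K are:

  0-simplices (7): a, b, c, d, e, f, g
  1-simplices (18): ab, ad, ae, af, ag, bd, be, bf, bg, cd, ce, cf, cg, de, df, dg, ef, eg
  2-simplices (12): abf, abg, ade, adg, aef, bde, bdf, beg, cdf, cdg, cef, ceg

giving chain groups C_0 ≅ Z^7, C_1 ≅ Z^18, C_2 ≅ Z^12.

∂_1: C_1 → C_0 sends each edge [p,q] (with p < q) to q − p. For instance
  ∂bg = g − b.
As a 7×18 matrix over Z this has rank 6, with invariant factors (1,1,1,1,1,1).

The boundary map ∂_2: C_2 → C_1 maps a triangle to the signed sum of its edges. For instance
  ∂cef = ef − cf + ce,
  ∂abf = bf − af + ab.
As a 18×12 matrix over Z this has rank 12, with invariant factors (1,1,1,1,1,1,1,1,1,1,1,2).

Now H_k = ker ∂_k / im ∂_{k+1}, so:

  H_0: rank C_0 − rank ∂_1 = 7 − 6 = 1, and the invariant factors of ∂_1 are all 1, so H_0 = Z.
  H_1: rank ker ∂_1 − rank ∂_2 = (18 − 6) − 12 = 0, and ∂_2 has invariant factor 2 > 1, so H_1 = Z/2.
  H_2: rank ker ∂_2 − rank ∂_3 = (12 − 12) − 0 = 0, and there is no ∂_3, so H_2 = 0.

(K is a triangulation of the real projective plane RP^2.)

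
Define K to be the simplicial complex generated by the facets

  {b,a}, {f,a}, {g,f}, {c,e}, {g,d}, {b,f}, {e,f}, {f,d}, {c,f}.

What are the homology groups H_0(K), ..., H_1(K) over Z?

Take the total order a < b < c < d < e < f < g on the vertex set. Then K (dimension 1) consists of the simplices:

  0-simplices (7): a, b, c, d, e, f, g
  1-simplices (9): ab, af, bf, ce, cf, df, dg, ef, fg

so the chain groups are C_0 ≅ Z^7, C_1 ≅ Z^9.

∂_1: C_1 → C_0 maps an edge to its endpoints' difference, ∂[p,q] = q − p. For instance
  ∂ce = e − c.
The resulting 7×9 matrix has rank 6, and its Smith normal form has invariant factors (1,1,1,1,1,1).

Now H_k = ker ∂_k / im ∂_{k+1}, so:

  H_0: rank C_0 − rank ∂_1 = 7 − 6 = 1, and the invariant factors of ∂_1 are all 1, so H_0 = Z.
  H_1: rank ker ∂_1 − rank ∂_2 = (9 − 6) − 0 = 3, and there is no ∂_2, so H_1 = Z^3.

H_0 = Z,  H_1 = Z^3.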